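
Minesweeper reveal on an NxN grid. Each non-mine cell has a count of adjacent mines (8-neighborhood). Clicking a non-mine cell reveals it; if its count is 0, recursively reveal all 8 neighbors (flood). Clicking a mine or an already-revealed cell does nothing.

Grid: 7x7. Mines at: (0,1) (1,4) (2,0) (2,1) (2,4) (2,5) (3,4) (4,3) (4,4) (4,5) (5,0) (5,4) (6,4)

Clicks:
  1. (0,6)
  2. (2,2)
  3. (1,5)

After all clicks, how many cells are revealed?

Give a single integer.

Click 1 (0,6) count=0: revealed 4 new [(0,5) (0,6) (1,5) (1,6)] -> total=4
Click 2 (2,2) count=1: revealed 1 new [(2,2)] -> total=5
Click 3 (1,5) count=3: revealed 0 new [(none)] -> total=5

Answer: 5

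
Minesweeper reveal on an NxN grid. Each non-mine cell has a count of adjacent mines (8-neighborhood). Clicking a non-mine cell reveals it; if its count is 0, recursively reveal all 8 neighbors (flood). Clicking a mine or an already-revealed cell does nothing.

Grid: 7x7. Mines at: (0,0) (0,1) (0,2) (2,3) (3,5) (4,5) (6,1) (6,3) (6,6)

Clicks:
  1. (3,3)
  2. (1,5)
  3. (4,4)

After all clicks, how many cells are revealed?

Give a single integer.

Answer: 13

Derivation:
Click 1 (3,3) count=1: revealed 1 new [(3,3)] -> total=1
Click 2 (1,5) count=0: revealed 11 new [(0,3) (0,4) (0,5) (0,6) (1,3) (1,4) (1,5) (1,6) (2,4) (2,5) (2,6)] -> total=12
Click 3 (4,4) count=2: revealed 1 new [(4,4)] -> total=13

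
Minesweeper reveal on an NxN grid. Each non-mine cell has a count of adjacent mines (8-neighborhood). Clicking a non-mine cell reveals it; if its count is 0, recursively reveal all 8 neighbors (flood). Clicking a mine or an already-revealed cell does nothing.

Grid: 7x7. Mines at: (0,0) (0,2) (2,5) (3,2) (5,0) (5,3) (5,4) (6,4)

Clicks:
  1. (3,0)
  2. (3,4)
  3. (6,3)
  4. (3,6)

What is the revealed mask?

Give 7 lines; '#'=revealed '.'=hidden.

Click 1 (3,0) count=0: revealed 8 new [(1,0) (1,1) (2,0) (2,1) (3,0) (3,1) (4,0) (4,1)] -> total=8
Click 2 (3,4) count=1: revealed 1 new [(3,4)] -> total=9
Click 3 (6,3) count=3: revealed 1 new [(6,3)] -> total=10
Click 4 (3,6) count=1: revealed 1 new [(3,6)] -> total=11

Answer: .......
##.....
##.....
##..#.#
##.....
.......
...#...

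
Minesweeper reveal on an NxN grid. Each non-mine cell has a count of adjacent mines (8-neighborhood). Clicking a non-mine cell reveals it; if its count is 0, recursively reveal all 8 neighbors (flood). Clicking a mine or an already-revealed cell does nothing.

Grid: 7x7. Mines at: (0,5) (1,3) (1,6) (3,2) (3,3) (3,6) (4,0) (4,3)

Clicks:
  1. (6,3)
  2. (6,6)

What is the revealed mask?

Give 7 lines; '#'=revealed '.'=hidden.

Click 1 (6,3) count=0: revealed 17 new [(4,4) (4,5) (4,6) (5,0) (5,1) (5,2) (5,3) (5,4) (5,5) (5,6) (6,0) (6,1) (6,2) (6,3) (6,4) (6,5) (6,6)] -> total=17
Click 2 (6,6) count=0: revealed 0 new [(none)] -> total=17

Answer: .......
.......
.......
.......
....###
#######
#######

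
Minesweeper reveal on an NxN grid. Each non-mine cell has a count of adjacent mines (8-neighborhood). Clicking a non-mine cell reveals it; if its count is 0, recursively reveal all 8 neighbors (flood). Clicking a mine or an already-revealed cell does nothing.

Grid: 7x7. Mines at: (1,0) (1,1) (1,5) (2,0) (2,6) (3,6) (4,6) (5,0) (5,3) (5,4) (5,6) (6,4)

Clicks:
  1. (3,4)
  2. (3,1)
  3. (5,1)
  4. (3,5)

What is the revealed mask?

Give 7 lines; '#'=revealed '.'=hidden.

Answer: ..###..
..###..
.#####.
.#####.
.#####.
.#.....
.......

Derivation:
Click 1 (3,4) count=0: revealed 21 new [(0,2) (0,3) (0,4) (1,2) (1,3) (1,4) (2,1) (2,2) (2,3) (2,4) (2,5) (3,1) (3,2) (3,3) (3,4) (3,5) (4,1) (4,2) (4,3) (4,4) (4,5)] -> total=21
Click 2 (3,1) count=1: revealed 0 new [(none)] -> total=21
Click 3 (5,1) count=1: revealed 1 new [(5,1)] -> total=22
Click 4 (3,5) count=3: revealed 0 new [(none)] -> total=22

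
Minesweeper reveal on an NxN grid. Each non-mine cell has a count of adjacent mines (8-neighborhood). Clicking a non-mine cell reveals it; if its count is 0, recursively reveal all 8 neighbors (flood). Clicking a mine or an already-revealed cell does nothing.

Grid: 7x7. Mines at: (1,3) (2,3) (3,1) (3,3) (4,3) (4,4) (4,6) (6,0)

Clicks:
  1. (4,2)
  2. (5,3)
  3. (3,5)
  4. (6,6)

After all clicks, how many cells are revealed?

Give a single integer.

Click 1 (4,2) count=3: revealed 1 new [(4,2)] -> total=1
Click 2 (5,3) count=2: revealed 1 new [(5,3)] -> total=2
Click 3 (3,5) count=2: revealed 1 new [(3,5)] -> total=3
Click 4 (6,6) count=0: revealed 11 new [(5,1) (5,2) (5,4) (5,5) (5,6) (6,1) (6,2) (6,3) (6,4) (6,5) (6,6)] -> total=14

Answer: 14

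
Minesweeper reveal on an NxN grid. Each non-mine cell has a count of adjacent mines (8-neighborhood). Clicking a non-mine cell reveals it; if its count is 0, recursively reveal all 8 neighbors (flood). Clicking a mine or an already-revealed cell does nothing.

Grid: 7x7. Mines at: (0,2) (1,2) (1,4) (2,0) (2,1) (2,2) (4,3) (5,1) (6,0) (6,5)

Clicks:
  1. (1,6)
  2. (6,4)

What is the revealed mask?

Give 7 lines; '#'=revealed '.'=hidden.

Click 1 (1,6) count=0: revealed 16 new [(0,5) (0,6) (1,5) (1,6) (2,4) (2,5) (2,6) (3,4) (3,5) (3,6) (4,4) (4,5) (4,6) (5,4) (5,5) (5,6)] -> total=16
Click 2 (6,4) count=1: revealed 1 new [(6,4)] -> total=17

Answer: .....##
.....##
....###
....###
....###
....###
....#..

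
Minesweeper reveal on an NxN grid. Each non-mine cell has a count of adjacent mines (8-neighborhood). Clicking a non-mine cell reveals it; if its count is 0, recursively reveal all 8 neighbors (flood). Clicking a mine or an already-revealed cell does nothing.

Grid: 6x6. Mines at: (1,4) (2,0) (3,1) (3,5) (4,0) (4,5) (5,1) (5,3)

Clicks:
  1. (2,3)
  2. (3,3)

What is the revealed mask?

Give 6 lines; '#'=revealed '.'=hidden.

Click 1 (2,3) count=1: revealed 1 new [(2,3)] -> total=1
Click 2 (3,3) count=0: revealed 8 new [(2,2) (2,4) (3,2) (3,3) (3,4) (4,2) (4,3) (4,4)] -> total=9

Answer: ......
......
..###.
..###.
..###.
......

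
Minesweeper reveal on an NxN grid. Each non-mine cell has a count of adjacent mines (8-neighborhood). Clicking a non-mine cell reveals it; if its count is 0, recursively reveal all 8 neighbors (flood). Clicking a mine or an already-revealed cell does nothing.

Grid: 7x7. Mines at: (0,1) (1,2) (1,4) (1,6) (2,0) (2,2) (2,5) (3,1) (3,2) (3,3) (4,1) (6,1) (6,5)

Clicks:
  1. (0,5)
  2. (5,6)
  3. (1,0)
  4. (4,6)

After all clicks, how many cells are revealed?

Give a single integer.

Answer: 11

Derivation:
Click 1 (0,5) count=2: revealed 1 new [(0,5)] -> total=1
Click 2 (5,6) count=1: revealed 1 new [(5,6)] -> total=2
Click 3 (1,0) count=2: revealed 1 new [(1,0)] -> total=3
Click 4 (4,6) count=0: revealed 8 new [(3,4) (3,5) (3,6) (4,4) (4,5) (4,6) (5,4) (5,5)] -> total=11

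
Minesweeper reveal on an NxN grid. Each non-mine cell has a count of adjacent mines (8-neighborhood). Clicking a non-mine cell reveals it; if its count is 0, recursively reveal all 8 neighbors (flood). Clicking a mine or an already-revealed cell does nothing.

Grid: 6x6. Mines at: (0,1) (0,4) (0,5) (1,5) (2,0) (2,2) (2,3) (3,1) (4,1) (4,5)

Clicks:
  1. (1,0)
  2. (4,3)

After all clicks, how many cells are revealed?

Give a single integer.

Click 1 (1,0) count=2: revealed 1 new [(1,0)] -> total=1
Click 2 (4,3) count=0: revealed 9 new [(3,2) (3,3) (3,4) (4,2) (4,3) (4,4) (5,2) (5,3) (5,4)] -> total=10

Answer: 10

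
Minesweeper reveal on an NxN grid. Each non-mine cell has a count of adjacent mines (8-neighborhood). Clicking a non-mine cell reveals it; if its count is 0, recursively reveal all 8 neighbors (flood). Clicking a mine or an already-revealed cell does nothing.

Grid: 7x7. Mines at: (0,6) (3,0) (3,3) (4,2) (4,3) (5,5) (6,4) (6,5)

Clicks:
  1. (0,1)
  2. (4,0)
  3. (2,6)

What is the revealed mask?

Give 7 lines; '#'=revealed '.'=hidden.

Answer: ######.
#######
#######
....###
#...###
.......
.......

Derivation:
Click 1 (0,1) count=0: revealed 26 new [(0,0) (0,1) (0,2) (0,3) (0,4) (0,5) (1,0) (1,1) (1,2) (1,3) (1,4) (1,5) (1,6) (2,0) (2,1) (2,2) (2,3) (2,4) (2,5) (2,6) (3,4) (3,5) (3,6) (4,4) (4,5) (4,6)] -> total=26
Click 2 (4,0) count=1: revealed 1 new [(4,0)] -> total=27
Click 3 (2,6) count=0: revealed 0 new [(none)] -> total=27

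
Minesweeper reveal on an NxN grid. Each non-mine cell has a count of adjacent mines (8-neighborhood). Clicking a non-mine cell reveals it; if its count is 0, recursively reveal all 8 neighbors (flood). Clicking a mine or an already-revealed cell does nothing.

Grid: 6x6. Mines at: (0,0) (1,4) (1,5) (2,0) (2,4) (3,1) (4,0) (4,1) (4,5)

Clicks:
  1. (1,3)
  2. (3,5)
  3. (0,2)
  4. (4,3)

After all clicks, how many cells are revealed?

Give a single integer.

Click 1 (1,3) count=2: revealed 1 new [(1,3)] -> total=1
Click 2 (3,5) count=2: revealed 1 new [(3,5)] -> total=2
Click 3 (0,2) count=0: revealed 8 new [(0,1) (0,2) (0,3) (1,1) (1,2) (2,1) (2,2) (2,3)] -> total=10
Click 4 (4,3) count=0: revealed 9 new [(3,2) (3,3) (3,4) (4,2) (4,3) (4,4) (5,2) (5,3) (5,4)] -> total=19

Answer: 19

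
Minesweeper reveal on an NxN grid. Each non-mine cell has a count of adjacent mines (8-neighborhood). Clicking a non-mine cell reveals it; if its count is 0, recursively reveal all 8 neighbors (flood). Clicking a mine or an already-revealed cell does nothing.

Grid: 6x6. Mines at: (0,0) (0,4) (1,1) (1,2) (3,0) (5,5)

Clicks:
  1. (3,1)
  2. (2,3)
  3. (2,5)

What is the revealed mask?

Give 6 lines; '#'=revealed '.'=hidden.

Answer: ......
...###
.#####
.#####
######
#####.

Derivation:
Click 1 (3,1) count=1: revealed 1 new [(3,1)] -> total=1
Click 2 (2,3) count=1: revealed 1 new [(2,3)] -> total=2
Click 3 (2,5) count=0: revealed 22 new [(1,3) (1,4) (1,5) (2,1) (2,2) (2,4) (2,5) (3,2) (3,3) (3,4) (3,5) (4,0) (4,1) (4,2) (4,3) (4,4) (4,5) (5,0) (5,1) (5,2) (5,3) (5,4)] -> total=24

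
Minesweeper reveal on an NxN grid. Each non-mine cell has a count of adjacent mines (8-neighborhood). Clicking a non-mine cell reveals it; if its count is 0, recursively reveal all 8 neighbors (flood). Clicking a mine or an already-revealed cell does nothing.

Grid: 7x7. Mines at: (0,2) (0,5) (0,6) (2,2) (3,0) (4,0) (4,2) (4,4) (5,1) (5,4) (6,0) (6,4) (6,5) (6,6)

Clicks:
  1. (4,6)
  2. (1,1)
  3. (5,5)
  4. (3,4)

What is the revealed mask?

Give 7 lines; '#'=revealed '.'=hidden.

Answer: .......
.#.####
...####
...####
.....##
.....##
.......

Derivation:
Click 1 (4,6) count=0: revealed 16 new [(1,3) (1,4) (1,5) (1,6) (2,3) (2,4) (2,5) (2,6) (3,3) (3,4) (3,5) (3,6) (4,5) (4,6) (5,5) (5,6)] -> total=16
Click 2 (1,1) count=2: revealed 1 new [(1,1)] -> total=17
Click 3 (5,5) count=5: revealed 0 new [(none)] -> total=17
Click 4 (3,4) count=1: revealed 0 new [(none)] -> total=17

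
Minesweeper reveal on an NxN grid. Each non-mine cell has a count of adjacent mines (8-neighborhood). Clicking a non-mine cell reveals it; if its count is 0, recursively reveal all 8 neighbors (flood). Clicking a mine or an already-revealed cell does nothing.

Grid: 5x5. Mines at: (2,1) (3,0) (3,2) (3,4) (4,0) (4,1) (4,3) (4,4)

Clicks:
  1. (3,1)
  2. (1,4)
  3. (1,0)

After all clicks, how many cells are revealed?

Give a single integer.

Answer: 14

Derivation:
Click 1 (3,1) count=5: revealed 1 new [(3,1)] -> total=1
Click 2 (1,4) count=0: revealed 13 new [(0,0) (0,1) (0,2) (0,3) (0,4) (1,0) (1,1) (1,2) (1,3) (1,4) (2,2) (2,3) (2,4)] -> total=14
Click 3 (1,0) count=1: revealed 0 new [(none)] -> total=14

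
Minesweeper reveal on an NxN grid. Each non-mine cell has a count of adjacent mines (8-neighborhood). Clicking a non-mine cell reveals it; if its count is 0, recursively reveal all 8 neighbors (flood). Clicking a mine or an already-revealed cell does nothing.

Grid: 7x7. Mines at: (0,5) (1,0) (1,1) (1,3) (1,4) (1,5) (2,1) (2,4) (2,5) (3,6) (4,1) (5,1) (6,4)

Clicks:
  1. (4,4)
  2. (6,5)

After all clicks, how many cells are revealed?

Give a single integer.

Answer: 13

Derivation:
Click 1 (4,4) count=0: revealed 12 new [(3,2) (3,3) (3,4) (3,5) (4,2) (4,3) (4,4) (4,5) (5,2) (5,3) (5,4) (5,5)] -> total=12
Click 2 (6,5) count=1: revealed 1 new [(6,5)] -> total=13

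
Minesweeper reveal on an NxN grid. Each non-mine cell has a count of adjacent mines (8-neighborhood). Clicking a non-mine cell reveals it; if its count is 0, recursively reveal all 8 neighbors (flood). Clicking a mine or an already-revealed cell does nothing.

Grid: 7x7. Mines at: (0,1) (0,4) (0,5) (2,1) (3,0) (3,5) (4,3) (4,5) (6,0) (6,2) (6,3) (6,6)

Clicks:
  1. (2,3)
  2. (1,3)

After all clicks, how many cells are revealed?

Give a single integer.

Answer: 9

Derivation:
Click 1 (2,3) count=0: revealed 9 new [(1,2) (1,3) (1,4) (2,2) (2,3) (2,4) (3,2) (3,3) (3,4)] -> total=9
Click 2 (1,3) count=1: revealed 0 new [(none)] -> total=9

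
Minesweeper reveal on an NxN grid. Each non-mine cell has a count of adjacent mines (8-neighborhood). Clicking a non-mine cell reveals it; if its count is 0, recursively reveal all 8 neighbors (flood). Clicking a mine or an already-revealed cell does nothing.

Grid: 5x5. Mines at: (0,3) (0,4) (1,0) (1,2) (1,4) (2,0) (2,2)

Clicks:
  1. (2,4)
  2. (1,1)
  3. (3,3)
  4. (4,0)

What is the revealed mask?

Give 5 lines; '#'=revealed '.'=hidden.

Click 1 (2,4) count=1: revealed 1 new [(2,4)] -> total=1
Click 2 (1,1) count=4: revealed 1 new [(1,1)] -> total=2
Click 3 (3,3) count=1: revealed 1 new [(3,3)] -> total=3
Click 4 (4,0) count=0: revealed 10 new [(2,3) (3,0) (3,1) (3,2) (3,4) (4,0) (4,1) (4,2) (4,3) (4,4)] -> total=13

Answer: .....
.#...
...##
#####
#####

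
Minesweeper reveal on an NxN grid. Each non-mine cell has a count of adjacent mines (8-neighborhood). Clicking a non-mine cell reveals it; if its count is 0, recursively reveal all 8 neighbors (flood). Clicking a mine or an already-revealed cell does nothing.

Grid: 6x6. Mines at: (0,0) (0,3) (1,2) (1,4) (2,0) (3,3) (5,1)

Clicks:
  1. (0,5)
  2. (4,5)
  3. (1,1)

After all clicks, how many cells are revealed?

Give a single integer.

Answer: 14

Derivation:
Click 1 (0,5) count=1: revealed 1 new [(0,5)] -> total=1
Click 2 (4,5) count=0: revealed 12 new [(2,4) (2,5) (3,4) (3,5) (4,2) (4,3) (4,4) (4,5) (5,2) (5,3) (5,4) (5,5)] -> total=13
Click 3 (1,1) count=3: revealed 1 new [(1,1)] -> total=14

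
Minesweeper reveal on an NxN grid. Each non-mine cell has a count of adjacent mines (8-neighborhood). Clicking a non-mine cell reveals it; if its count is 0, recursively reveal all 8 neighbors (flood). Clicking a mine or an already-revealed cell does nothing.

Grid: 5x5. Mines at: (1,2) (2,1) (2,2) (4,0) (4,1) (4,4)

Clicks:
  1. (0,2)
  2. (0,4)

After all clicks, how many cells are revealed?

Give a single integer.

Answer: 9

Derivation:
Click 1 (0,2) count=1: revealed 1 new [(0,2)] -> total=1
Click 2 (0,4) count=0: revealed 8 new [(0,3) (0,4) (1,3) (1,4) (2,3) (2,4) (3,3) (3,4)] -> total=9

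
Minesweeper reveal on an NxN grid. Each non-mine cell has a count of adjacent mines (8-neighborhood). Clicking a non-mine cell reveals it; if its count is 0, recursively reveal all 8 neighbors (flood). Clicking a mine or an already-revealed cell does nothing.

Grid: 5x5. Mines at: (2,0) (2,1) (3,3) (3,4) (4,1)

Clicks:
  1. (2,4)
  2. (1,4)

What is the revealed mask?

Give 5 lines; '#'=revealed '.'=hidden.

Click 1 (2,4) count=2: revealed 1 new [(2,4)] -> total=1
Click 2 (1,4) count=0: revealed 12 new [(0,0) (0,1) (0,2) (0,3) (0,4) (1,0) (1,1) (1,2) (1,3) (1,4) (2,2) (2,3)] -> total=13

Answer: #####
#####
..###
.....
.....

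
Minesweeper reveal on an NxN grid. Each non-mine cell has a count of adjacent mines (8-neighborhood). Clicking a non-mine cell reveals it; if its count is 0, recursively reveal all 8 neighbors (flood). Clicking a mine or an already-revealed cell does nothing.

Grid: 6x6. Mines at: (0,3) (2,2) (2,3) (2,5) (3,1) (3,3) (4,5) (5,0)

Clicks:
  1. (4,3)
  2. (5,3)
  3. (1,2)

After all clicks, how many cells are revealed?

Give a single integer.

Click 1 (4,3) count=1: revealed 1 new [(4,3)] -> total=1
Click 2 (5,3) count=0: revealed 7 new [(4,1) (4,2) (4,4) (5,1) (5,2) (5,3) (5,4)] -> total=8
Click 3 (1,2) count=3: revealed 1 new [(1,2)] -> total=9

Answer: 9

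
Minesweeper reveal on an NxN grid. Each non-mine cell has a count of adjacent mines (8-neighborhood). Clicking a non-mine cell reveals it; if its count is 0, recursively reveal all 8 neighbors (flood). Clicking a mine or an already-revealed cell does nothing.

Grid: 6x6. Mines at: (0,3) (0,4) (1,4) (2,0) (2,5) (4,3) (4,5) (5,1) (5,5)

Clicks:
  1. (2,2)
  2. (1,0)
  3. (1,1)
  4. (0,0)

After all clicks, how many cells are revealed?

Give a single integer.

Click 1 (2,2) count=0: revealed 9 new [(1,1) (1,2) (1,3) (2,1) (2,2) (2,3) (3,1) (3,2) (3,3)] -> total=9
Click 2 (1,0) count=1: revealed 1 new [(1,0)] -> total=10
Click 3 (1,1) count=1: revealed 0 new [(none)] -> total=10
Click 4 (0,0) count=0: revealed 3 new [(0,0) (0,1) (0,2)] -> total=13

Answer: 13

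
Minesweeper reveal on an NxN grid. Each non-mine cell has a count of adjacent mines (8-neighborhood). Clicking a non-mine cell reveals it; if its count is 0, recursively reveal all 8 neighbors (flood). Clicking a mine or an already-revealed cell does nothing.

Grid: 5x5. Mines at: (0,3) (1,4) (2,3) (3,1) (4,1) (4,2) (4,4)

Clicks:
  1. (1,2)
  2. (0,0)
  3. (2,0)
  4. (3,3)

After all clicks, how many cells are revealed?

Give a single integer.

Answer: 10

Derivation:
Click 1 (1,2) count=2: revealed 1 new [(1,2)] -> total=1
Click 2 (0,0) count=0: revealed 8 new [(0,0) (0,1) (0,2) (1,0) (1,1) (2,0) (2,1) (2,2)] -> total=9
Click 3 (2,0) count=1: revealed 0 new [(none)] -> total=9
Click 4 (3,3) count=3: revealed 1 new [(3,3)] -> total=10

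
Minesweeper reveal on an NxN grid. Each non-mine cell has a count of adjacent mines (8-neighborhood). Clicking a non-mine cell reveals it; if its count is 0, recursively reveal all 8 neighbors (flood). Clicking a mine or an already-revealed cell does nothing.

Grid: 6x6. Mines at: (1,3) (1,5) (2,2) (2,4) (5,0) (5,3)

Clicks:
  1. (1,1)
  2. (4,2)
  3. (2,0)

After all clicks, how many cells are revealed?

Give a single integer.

Answer: 13

Derivation:
Click 1 (1,1) count=1: revealed 1 new [(1,1)] -> total=1
Click 2 (4,2) count=1: revealed 1 new [(4,2)] -> total=2
Click 3 (2,0) count=0: revealed 11 new [(0,0) (0,1) (0,2) (1,0) (1,2) (2,0) (2,1) (3,0) (3,1) (4,0) (4,1)] -> total=13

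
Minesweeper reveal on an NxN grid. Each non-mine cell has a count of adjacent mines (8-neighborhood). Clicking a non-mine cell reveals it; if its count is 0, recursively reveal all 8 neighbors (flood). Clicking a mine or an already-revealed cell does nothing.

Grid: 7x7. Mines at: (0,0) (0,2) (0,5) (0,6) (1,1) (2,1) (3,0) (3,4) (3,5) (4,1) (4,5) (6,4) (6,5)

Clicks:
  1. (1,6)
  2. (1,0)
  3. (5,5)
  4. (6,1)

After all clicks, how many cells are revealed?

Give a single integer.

Answer: 11

Derivation:
Click 1 (1,6) count=2: revealed 1 new [(1,6)] -> total=1
Click 2 (1,0) count=3: revealed 1 new [(1,0)] -> total=2
Click 3 (5,5) count=3: revealed 1 new [(5,5)] -> total=3
Click 4 (6,1) count=0: revealed 8 new [(5,0) (5,1) (5,2) (5,3) (6,0) (6,1) (6,2) (6,3)] -> total=11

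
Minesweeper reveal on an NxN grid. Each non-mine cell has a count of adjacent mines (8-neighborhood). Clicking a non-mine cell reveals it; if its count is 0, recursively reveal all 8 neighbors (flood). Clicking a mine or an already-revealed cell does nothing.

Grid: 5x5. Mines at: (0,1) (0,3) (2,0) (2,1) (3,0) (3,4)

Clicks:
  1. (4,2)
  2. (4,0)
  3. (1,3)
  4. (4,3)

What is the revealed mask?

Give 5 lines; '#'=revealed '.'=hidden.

Answer: .....
...#.
.....
.###.
####.

Derivation:
Click 1 (4,2) count=0: revealed 6 new [(3,1) (3,2) (3,3) (4,1) (4,2) (4,3)] -> total=6
Click 2 (4,0) count=1: revealed 1 new [(4,0)] -> total=7
Click 3 (1,3) count=1: revealed 1 new [(1,3)] -> total=8
Click 4 (4,3) count=1: revealed 0 new [(none)] -> total=8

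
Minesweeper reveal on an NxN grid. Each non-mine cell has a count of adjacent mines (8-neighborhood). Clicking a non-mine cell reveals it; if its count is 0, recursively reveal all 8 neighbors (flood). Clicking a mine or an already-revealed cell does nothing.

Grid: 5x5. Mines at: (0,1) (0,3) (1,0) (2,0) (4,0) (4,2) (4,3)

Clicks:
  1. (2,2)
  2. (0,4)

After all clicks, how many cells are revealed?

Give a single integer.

Click 1 (2,2) count=0: revealed 12 new [(1,1) (1,2) (1,3) (1,4) (2,1) (2,2) (2,3) (2,4) (3,1) (3,2) (3,3) (3,4)] -> total=12
Click 2 (0,4) count=1: revealed 1 new [(0,4)] -> total=13

Answer: 13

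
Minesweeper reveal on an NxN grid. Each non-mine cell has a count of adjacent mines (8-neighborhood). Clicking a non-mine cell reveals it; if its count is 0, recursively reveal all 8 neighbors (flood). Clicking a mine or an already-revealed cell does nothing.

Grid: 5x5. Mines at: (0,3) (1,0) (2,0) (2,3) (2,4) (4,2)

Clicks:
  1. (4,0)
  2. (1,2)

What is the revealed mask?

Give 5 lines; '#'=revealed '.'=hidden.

Click 1 (4,0) count=0: revealed 4 new [(3,0) (3,1) (4,0) (4,1)] -> total=4
Click 2 (1,2) count=2: revealed 1 new [(1,2)] -> total=5

Answer: .....
..#..
.....
##...
##...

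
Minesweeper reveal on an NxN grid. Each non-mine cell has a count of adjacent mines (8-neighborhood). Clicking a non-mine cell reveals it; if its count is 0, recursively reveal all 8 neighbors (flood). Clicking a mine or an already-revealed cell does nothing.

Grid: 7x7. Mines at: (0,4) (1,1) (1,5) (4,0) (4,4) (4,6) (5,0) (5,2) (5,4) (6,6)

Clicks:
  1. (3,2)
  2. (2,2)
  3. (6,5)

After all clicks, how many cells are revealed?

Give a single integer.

Click 1 (3,2) count=0: revealed 14 new [(1,2) (1,3) (1,4) (2,1) (2,2) (2,3) (2,4) (3,1) (3,2) (3,3) (3,4) (4,1) (4,2) (4,3)] -> total=14
Click 2 (2,2) count=1: revealed 0 new [(none)] -> total=14
Click 3 (6,5) count=2: revealed 1 new [(6,5)] -> total=15

Answer: 15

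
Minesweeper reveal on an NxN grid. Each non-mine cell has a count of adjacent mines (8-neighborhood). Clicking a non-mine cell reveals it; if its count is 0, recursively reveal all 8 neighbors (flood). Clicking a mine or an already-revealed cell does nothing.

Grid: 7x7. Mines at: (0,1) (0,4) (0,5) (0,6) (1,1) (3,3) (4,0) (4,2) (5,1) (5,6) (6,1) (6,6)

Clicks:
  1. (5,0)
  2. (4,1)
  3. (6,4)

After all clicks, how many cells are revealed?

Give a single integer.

Answer: 13

Derivation:
Click 1 (5,0) count=3: revealed 1 new [(5,0)] -> total=1
Click 2 (4,1) count=3: revealed 1 new [(4,1)] -> total=2
Click 3 (6,4) count=0: revealed 11 new [(4,3) (4,4) (4,5) (5,2) (5,3) (5,4) (5,5) (6,2) (6,3) (6,4) (6,5)] -> total=13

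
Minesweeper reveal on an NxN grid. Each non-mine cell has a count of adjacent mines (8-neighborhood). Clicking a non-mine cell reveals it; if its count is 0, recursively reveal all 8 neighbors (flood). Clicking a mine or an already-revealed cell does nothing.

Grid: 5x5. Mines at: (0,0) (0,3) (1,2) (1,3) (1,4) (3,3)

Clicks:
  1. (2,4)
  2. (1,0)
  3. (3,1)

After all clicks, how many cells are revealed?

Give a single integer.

Answer: 12

Derivation:
Click 1 (2,4) count=3: revealed 1 new [(2,4)] -> total=1
Click 2 (1,0) count=1: revealed 1 new [(1,0)] -> total=2
Click 3 (3,1) count=0: revealed 10 new [(1,1) (2,0) (2,1) (2,2) (3,0) (3,1) (3,2) (4,0) (4,1) (4,2)] -> total=12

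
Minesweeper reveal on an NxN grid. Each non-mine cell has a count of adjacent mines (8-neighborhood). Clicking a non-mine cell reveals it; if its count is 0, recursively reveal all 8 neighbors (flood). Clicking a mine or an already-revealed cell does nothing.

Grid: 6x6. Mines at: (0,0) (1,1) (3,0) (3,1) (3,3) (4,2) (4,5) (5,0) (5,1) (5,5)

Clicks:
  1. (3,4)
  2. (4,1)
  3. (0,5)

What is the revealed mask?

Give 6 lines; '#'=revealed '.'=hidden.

Click 1 (3,4) count=2: revealed 1 new [(3,4)] -> total=1
Click 2 (4,1) count=5: revealed 1 new [(4,1)] -> total=2
Click 3 (0,5) count=0: revealed 13 new [(0,2) (0,3) (0,4) (0,5) (1,2) (1,3) (1,4) (1,5) (2,2) (2,3) (2,4) (2,5) (3,5)] -> total=15

Answer: ..####
..####
..####
....##
.#....
......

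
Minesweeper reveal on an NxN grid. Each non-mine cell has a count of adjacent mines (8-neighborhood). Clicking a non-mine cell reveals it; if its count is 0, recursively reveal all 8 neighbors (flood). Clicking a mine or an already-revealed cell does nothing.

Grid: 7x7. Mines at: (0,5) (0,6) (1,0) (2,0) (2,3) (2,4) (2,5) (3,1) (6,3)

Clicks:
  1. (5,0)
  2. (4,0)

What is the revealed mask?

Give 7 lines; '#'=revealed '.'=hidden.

Answer: .......
.......
.......
.......
###....
###....
###....

Derivation:
Click 1 (5,0) count=0: revealed 9 new [(4,0) (4,1) (4,2) (5,0) (5,1) (5,2) (6,0) (6,1) (6,2)] -> total=9
Click 2 (4,0) count=1: revealed 0 new [(none)] -> total=9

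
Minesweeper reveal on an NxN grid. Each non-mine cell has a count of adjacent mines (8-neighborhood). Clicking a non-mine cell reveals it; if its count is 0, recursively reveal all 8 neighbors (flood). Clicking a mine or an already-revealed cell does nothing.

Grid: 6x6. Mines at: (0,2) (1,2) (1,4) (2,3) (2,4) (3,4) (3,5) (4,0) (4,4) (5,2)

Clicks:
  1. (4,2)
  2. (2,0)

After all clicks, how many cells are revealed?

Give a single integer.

Click 1 (4,2) count=1: revealed 1 new [(4,2)] -> total=1
Click 2 (2,0) count=0: revealed 8 new [(0,0) (0,1) (1,0) (1,1) (2,0) (2,1) (3,0) (3,1)] -> total=9

Answer: 9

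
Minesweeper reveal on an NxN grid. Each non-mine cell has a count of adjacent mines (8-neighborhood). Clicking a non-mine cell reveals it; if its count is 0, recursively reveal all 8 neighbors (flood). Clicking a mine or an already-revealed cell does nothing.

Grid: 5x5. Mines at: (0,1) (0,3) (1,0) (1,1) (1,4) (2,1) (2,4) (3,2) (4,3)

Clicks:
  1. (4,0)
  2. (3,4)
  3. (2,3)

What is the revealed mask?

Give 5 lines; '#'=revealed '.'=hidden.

Answer: .....
.....
...#.
##..#
##...

Derivation:
Click 1 (4,0) count=0: revealed 4 new [(3,0) (3,1) (4,0) (4,1)] -> total=4
Click 2 (3,4) count=2: revealed 1 new [(3,4)] -> total=5
Click 3 (2,3) count=3: revealed 1 new [(2,3)] -> total=6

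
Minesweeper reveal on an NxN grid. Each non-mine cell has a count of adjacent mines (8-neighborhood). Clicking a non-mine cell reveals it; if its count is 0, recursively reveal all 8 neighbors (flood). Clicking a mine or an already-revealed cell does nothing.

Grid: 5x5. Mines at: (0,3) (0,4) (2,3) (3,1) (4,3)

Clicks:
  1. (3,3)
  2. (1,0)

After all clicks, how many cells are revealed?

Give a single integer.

Answer: 10

Derivation:
Click 1 (3,3) count=2: revealed 1 new [(3,3)] -> total=1
Click 2 (1,0) count=0: revealed 9 new [(0,0) (0,1) (0,2) (1,0) (1,1) (1,2) (2,0) (2,1) (2,2)] -> total=10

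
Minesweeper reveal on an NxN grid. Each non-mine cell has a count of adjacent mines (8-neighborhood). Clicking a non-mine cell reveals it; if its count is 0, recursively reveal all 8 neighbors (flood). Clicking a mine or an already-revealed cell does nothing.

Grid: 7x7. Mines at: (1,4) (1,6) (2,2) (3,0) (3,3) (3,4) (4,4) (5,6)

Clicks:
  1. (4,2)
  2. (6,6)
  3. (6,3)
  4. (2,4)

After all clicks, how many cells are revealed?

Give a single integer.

Click 1 (4,2) count=1: revealed 1 new [(4,2)] -> total=1
Click 2 (6,6) count=1: revealed 1 new [(6,6)] -> total=2
Click 3 (6,3) count=0: revealed 15 new [(4,0) (4,1) (4,3) (5,0) (5,1) (5,2) (5,3) (5,4) (5,5) (6,0) (6,1) (6,2) (6,3) (6,4) (6,5)] -> total=17
Click 4 (2,4) count=3: revealed 1 new [(2,4)] -> total=18

Answer: 18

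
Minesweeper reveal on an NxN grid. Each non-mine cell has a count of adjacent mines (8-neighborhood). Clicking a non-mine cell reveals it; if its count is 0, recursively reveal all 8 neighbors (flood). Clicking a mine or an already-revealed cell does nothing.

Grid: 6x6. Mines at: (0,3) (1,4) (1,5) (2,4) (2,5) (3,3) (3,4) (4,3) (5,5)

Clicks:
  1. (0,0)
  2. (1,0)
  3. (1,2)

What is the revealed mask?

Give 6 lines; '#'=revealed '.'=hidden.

Answer: ###...
###...
###...
###...
###...
###...

Derivation:
Click 1 (0,0) count=0: revealed 18 new [(0,0) (0,1) (0,2) (1,0) (1,1) (1,2) (2,0) (2,1) (2,2) (3,0) (3,1) (3,2) (4,0) (4,1) (4,2) (5,0) (5,1) (5,2)] -> total=18
Click 2 (1,0) count=0: revealed 0 new [(none)] -> total=18
Click 3 (1,2) count=1: revealed 0 new [(none)] -> total=18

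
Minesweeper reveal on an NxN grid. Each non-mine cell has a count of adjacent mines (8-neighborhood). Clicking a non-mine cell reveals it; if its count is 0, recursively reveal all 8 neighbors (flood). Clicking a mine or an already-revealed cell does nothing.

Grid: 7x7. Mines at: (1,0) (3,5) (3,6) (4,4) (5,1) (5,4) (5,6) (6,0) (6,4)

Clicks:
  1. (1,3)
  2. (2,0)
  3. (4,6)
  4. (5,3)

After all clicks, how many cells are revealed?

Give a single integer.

Answer: 30

Derivation:
Click 1 (1,3) count=0: revealed 28 new [(0,1) (0,2) (0,3) (0,4) (0,5) (0,6) (1,1) (1,2) (1,3) (1,4) (1,5) (1,6) (2,0) (2,1) (2,2) (2,3) (2,4) (2,5) (2,6) (3,0) (3,1) (3,2) (3,3) (3,4) (4,0) (4,1) (4,2) (4,3)] -> total=28
Click 2 (2,0) count=1: revealed 0 new [(none)] -> total=28
Click 3 (4,6) count=3: revealed 1 new [(4,6)] -> total=29
Click 4 (5,3) count=3: revealed 1 new [(5,3)] -> total=30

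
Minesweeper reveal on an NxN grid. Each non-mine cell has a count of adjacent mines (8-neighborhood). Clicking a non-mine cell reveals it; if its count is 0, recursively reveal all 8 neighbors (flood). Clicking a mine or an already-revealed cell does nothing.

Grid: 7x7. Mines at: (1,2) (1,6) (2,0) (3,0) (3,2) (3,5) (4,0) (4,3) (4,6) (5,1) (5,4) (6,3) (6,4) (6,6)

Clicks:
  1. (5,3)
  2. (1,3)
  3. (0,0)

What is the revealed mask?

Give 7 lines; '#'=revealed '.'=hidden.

Answer: ##.....
##.#...
.......
.......
.......
...#...
.......

Derivation:
Click 1 (5,3) count=4: revealed 1 new [(5,3)] -> total=1
Click 2 (1,3) count=1: revealed 1 new [(1,3)] -> total=2
Click 3 (0,0) count=0: revealed 4 new [(0,0) (0,1) (1,0) (1,1)] -> total=6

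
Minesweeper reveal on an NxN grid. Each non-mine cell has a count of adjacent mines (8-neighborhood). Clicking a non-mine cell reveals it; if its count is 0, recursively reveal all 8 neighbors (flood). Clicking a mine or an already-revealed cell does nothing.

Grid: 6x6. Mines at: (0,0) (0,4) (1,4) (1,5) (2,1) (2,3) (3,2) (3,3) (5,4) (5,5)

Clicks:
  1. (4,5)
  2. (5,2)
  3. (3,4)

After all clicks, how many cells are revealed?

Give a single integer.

Click 1 (4,5) count=2: revealed 1 new [(4,5)] -> total=1
Click 2 (5,2) count=0: revealed 10 new [(3,0) (3,1) (4,0) (4,1) (4,2) (4,3) (5,0) (5,1) (5,2) (5,3)] -> total=11
Click 3 (3,4) count=2: revealed 1 new [(3,4)] -> total=12

Answer: 12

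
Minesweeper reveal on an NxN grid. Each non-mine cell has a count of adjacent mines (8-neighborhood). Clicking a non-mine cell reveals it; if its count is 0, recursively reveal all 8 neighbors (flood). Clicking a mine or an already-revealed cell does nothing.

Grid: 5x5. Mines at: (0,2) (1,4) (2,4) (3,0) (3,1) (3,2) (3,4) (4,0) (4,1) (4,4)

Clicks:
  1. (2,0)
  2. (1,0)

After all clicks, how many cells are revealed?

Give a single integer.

Click 1 (2,0) count=2: revealed 1 new [(2,0)] -> total=1
Click 2 (1,0) count=0: revealed 5 new [(0,0) (0,1) (1,0) (1,1) (2,1)] -> total=6

Answer: 6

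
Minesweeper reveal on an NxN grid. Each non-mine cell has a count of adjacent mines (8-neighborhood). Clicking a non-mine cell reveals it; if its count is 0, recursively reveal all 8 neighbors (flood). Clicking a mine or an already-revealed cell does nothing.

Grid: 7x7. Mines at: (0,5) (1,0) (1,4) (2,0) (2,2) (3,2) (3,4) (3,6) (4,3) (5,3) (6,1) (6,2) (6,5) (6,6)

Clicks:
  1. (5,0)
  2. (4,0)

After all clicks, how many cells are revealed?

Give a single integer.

Click 1 (5,0) count=1: revealed 1 new [(5,0)] -> total=1
Click 2 (4,0) count=0: revealed 5 new [(3,0) (3,1) (4,0) (4,1) (5,1)] -> total=6

Answer: 6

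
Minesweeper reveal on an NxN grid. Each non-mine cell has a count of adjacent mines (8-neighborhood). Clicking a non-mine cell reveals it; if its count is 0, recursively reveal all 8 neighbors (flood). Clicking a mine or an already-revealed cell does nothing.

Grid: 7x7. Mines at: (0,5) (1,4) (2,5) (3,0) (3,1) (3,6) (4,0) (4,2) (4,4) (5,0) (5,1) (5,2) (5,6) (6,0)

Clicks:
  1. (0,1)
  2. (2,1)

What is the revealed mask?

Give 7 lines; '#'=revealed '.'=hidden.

Answer: ####...
####...
####...
.......
.......
.......
.......

Derivation:
Click 1 (0,1) count=0: revealed 12 new [(0,0) (0,1) (0,2) (0,3) (1,0) (1,1) (1,2) (1,3) (2,0) (2,1) (2,2) (2,3)] -> total=12
Click 2 (2,1) count=2: revealed 0 new [(none)] -> total=12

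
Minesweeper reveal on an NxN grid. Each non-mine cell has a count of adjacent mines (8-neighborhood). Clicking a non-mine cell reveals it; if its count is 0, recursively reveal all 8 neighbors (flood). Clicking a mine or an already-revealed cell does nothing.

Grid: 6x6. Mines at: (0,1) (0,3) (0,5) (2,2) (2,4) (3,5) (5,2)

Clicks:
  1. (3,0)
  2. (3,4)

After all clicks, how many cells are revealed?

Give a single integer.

Click 1 (3,0) count=0: revealed 10 new [(1,0) (1,1) (2,0) (2,1) (3,0) (3,1) (4,0) (4,1) (5,0) (5,1)] -> total=10
Click 2 (3,4) count=2: revealed 1 new [(3,4)] -> total=11

Answer: 11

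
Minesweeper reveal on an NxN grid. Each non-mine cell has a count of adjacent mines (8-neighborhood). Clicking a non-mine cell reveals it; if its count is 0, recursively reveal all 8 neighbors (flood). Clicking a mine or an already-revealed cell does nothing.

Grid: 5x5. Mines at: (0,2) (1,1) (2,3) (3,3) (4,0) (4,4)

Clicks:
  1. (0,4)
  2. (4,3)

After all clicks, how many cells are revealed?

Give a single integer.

Click 1 (0,4) count=0: revealed 4 new [(0,3) (0,4) (1,3) (1,4)] -> total=4
Click 2 (4,3) count=2: revealed 1 new [(4,3)] -> total=5

Answer: 5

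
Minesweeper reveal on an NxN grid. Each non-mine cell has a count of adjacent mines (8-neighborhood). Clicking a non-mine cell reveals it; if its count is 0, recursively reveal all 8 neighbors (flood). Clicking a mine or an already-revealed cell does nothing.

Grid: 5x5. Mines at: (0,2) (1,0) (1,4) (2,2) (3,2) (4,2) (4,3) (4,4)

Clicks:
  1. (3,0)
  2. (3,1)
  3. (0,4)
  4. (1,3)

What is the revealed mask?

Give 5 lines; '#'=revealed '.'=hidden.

Answer: ....#
...#.
##...
##...
##...

Derivation:
Click 1 (3,0) count=0: revealed 6 new [(2,0) (2,1) (3,0) (3,1) (4,0) (4,1)] -> total=6
Click 2 (3,1) count=3: revealed 0 new [(none)] -> total=6
Click 3 (0,4) count=1: revealed 1 new [(0,4)] -> total=7
Click 4 (1,3) count=3: revealed 1 new [(1,3)] -> total=8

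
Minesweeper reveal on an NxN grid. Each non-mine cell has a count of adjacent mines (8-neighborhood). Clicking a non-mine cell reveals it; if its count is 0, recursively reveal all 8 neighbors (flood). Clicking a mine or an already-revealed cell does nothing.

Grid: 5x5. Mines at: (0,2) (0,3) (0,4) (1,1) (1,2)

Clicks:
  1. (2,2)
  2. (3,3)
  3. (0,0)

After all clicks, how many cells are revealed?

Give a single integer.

Answer: 18

Derivation:
Click 1 (2,2) count=2: revealed 1 new [(2,2)] -> total=1
Click 2 (3,3) count=0: revealed 16 new [(1,3) (1,4) (2,0) (2,1) (2,3) (2,4) (3,0) (3,1) (3,2) (3,3) (3,4) (4,0) (4,1) (4,2) (4,3) (4,4)] -> total=17
Click 3 (0,0) count=1: revealed 1 new [(0,0)] -> total=18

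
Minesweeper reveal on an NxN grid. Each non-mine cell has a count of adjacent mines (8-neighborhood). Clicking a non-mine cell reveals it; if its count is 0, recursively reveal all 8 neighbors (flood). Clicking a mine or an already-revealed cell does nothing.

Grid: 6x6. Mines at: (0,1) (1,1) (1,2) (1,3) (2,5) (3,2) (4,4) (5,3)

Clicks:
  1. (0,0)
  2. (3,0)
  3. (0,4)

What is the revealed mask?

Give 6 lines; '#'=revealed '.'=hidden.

Answer: #...#.
......
##....
##....
###...
###...

Derivation:
Click 1 (0,0) count=2: revealed 1 new [(0,0)] -> total=1
Click 2 (3,0) count=0: revealed 10 new [(2,0) (2,1) (3,0) (3,1) (4,0) (4,1) (4,2) (5,0) (5,1) (5,2)] -> total=11
Click 3 (0,4) count=1: revealed 1 new [(0,4)] -> total=12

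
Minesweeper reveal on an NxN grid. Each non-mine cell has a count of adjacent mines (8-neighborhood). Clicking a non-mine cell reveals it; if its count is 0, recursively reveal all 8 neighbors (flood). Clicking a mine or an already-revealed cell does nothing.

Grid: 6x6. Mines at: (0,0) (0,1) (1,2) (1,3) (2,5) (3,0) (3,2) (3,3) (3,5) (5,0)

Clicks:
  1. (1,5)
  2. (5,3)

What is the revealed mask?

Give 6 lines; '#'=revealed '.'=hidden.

Answer: ......
.....#
......
......
.#####
.#####

Derivation:
Click 1 (1,5) count=1: revealed 1 new [(1,5)] -> total=1
Click 2 (5,3) count=0: revealed 10 new [(4,1) (4,2) (4,3) (4,4) (4,5) (5,1) (5,2) (5,3) (5,4) (5,5)] -> total=11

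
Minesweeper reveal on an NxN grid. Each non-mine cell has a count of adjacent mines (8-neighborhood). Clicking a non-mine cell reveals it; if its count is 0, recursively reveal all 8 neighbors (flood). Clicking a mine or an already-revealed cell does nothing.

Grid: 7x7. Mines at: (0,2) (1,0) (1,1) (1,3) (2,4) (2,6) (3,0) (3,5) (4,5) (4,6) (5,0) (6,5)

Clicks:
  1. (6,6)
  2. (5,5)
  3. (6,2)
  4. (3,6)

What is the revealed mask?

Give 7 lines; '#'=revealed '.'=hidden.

Click 1 (6,6) count=1: revealed 1 new [(6,6)] -> total=1
Click 2 (5,5) count=3: revealed 1 new [(5,5)] -> total=2
Click 3 (6,2) count=0: revealed 19 new [(2,1) (2,2) (2,3) (3,1) (3,2) (3,3) (3,4) (4,1) (4,2) (4,3) (4,4) (5,1) (5,2) (5,3) (5,4) (6,1) (6,2) (6,3) (6,4)] -> total=21
Click 4 (3,6) count=4: revealed 1 new [(3,6)] -> total=22

Answer: .......
.......
.###...
.####.#
.####..
.#####.
.####.#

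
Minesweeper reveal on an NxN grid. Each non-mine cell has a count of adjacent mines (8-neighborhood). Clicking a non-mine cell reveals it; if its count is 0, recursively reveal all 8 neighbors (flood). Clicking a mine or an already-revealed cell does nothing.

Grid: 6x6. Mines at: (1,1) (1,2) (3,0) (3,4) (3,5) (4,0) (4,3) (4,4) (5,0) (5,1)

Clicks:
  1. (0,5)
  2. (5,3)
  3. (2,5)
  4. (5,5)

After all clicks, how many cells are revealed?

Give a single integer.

Answer: 11

Derivation:
Click 1 (0,5) count=0: revealed 9 new [(0,3) (0,4) (0,5) (1,3) (1,4) (1,5) (2,3) (2,4) (2,5)] -> total=9
Click 2 (5,3) count=2: revealed 1 new [(5,3)] -> total=10
Click 3 (2,5) count=2: revealed 0 new [(none)] -> total=10
Click 4 (5,5) count=1: revealed 1 new [(5,5)] -> total=11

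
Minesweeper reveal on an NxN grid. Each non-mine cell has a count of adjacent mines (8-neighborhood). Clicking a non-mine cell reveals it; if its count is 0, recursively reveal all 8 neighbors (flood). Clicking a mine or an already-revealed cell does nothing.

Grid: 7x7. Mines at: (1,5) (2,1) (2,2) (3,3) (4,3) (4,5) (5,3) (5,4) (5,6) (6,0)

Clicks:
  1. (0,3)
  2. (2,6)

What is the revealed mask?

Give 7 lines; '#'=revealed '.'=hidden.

Answer: #####..
#####..
......#
.......
.......
.......
.......

Derivation:
Click 1 (0,3) count=0: revealed 10 new [(0,0) (0,1) (0,2) (0,3) (0,4) (1,0) (1,1) (1,2) (1,3) (1,4)] -> total=10
Click 2 (2,6) count=1: revealed 1 new [(2,6)] -> total=11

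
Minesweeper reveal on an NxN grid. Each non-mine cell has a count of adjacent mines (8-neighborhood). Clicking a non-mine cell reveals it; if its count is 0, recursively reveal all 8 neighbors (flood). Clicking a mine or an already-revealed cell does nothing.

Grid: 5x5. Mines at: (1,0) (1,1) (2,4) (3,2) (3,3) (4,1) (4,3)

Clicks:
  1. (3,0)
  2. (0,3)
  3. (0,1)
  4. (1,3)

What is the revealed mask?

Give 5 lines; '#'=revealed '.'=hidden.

Click 1 (3,0) count=1: revealed 1 new [(3,0)] -> total=1
Click 2 (0,3) count=0: revealed 6 new [(0,2) (0,3) (0,4) (1,2) (1,3) (1,4)] -> total=7
Click 3 (0,1) count=2: revealed 1 new [(0,1)] -> total=8
Click 4 (1,3) count=1: revealed 0 new [(none)] -> total=8

Answer: .####
..###
.....
#....
.....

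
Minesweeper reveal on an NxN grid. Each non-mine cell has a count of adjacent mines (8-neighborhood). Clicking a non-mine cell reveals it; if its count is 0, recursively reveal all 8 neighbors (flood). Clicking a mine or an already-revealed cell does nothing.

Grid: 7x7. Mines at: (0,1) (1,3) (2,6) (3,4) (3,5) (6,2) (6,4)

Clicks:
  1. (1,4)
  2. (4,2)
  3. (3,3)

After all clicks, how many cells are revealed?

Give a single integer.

Click 1 (1,4) count=1: revealed 1 new [(1,4)] -> total=1
Click 2 (4,2) count=0: revealed 21 new [(1,0) (1,1) (1,2) (2,0) (2,1) (2,2) (2,3) (3,0) (3,1) (3,2) (3,3) (4,0) (4,1) (4,2) (4,3) (5,0) (5,1) (5,2) (5,3) (6,0) (6,1)] -> total=22
Click 3 (3,3) count=1: revealed 0 new [(none)] -> total=22

Answer: 22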